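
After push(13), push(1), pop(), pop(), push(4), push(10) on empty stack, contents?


push(13) -> [13]
push(1) -> [13, 1]
pop() returns 1 -> [13]
pop() returns 13 -> []
push(4) -> [4]
push(10) -> [4, 10]
Final stack (bottom to top): [4, 10]


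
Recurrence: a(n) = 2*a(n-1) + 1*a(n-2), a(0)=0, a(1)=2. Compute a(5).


Build bottom-up:
...a(3)=10, a(4)=24, a(5)=2*24+1*10=58


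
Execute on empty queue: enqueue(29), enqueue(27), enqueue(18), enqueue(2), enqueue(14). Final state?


enqueue(29) -> [29]
enqueue(27) -> [29, 27]
enqueue(18) -> [29, 27, 18]
enqueue(2) -> [29, 27, 18, 2]
enqueue(14) -> [29, 27, 18, 2, 14]
Final queue (front to back): [29, 27, 18, 2, 14]


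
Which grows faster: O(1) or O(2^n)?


constant grows slower than exponential
O(1) is asymptotically smaller; O(2^n) grows faster


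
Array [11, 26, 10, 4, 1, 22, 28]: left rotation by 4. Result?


Left rotate by 4: [1, 22, 28, 11, 26, 10, 4]


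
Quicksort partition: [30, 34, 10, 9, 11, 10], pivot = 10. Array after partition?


Elements <= 10 go left of pivot.
Result: [10, 9, 10, 34, 11, 30], pivot at index 2


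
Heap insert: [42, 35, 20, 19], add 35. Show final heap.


Append 35: [42, 35, 20, 19, 35]
Bubble up: no swaps needed
Result: [42, 35, 20, 19, 35]


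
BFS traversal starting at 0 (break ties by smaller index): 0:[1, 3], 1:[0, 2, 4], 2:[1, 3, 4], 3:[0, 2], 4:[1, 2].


BFS queue: start with [0]
Visit order: [0, 1, 3, 2, 4]


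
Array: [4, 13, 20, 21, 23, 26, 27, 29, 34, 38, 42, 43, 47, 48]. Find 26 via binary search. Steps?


Search for 26:
[0,13] mid=6 arr[6]=27
[0,5] mid=2 arr[2]=20
[3,5] mid=4 arr[4]=23
[5,5] mid=5 arr[5]=26
Total: 4 comparisons


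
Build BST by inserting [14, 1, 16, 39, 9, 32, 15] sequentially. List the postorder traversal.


Root = 14; build tree by BST insertion.
Postorder traversal: [9, 1, 15, 32, 39, 16, 14]


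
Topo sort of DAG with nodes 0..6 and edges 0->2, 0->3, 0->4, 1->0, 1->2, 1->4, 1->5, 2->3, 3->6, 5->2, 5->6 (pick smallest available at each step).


Kahn's algorithm, process smallest node first
Order: [1, 0, 4, 5, 2, 3, 6]


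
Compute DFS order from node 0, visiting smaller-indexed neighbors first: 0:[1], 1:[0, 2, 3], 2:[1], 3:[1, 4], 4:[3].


DFS stack-based: start with [0]
Visit order: [0, 1, 2, 3, 4]


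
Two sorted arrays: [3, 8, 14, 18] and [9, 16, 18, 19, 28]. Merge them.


Compare heads, take smaller each step.
Merged: [3, 8, 9, 14, 16, 18, 18, 19, 28]


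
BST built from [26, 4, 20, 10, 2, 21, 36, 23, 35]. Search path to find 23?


BST root = 26
Search for 23: compare at each node
Path: [26, 4, 20, 21, 23]


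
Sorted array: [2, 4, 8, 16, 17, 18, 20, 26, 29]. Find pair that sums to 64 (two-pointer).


Two pointers: lo=0, hi=8
No pair sums to 64


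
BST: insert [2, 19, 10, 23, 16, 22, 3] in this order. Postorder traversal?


Root = 2; build tree by BST insertion.
Postorder traversal: [3, 16, 10, 22, 23, 19, 2]


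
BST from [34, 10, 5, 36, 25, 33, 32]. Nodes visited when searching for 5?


BST root = 34
Search for 5: compare at each node
Path: [34, 10, 5]


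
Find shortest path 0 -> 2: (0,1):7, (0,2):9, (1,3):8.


Dijkstra from 0:
Distances: {0: 0, 1: 7, 2: 9, 3: 15}
Shortest distance to 2 = 9, path = [0, 2]


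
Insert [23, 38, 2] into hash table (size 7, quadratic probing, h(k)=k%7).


Insertions: 23->slot 2; 38->slot 3; 2->slot 6
Table: [None, None, 23, 38, None, None, 2]


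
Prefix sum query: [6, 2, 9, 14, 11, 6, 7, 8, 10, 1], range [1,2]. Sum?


Prefix sums: [0, 6, 8, 17, 31, 42, 48, 55, 63, 73, 74]
Sum[1..2] = prefix[3] - prefix[1] = 17 - 6 = 11


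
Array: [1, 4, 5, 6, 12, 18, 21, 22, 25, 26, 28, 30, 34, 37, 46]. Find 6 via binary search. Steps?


Search for 6:
[0,14] mid=7 arr[7]=22
[0,6] mid=3 arr[3]=6
Total: 2 comparisons


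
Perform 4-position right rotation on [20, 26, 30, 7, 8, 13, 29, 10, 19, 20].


Right rotate by 4: [29, 10, 19, 20, 20, 26, 30, 7, 8, 13]


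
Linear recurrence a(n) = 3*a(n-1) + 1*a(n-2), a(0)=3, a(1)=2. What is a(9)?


Build bottom-up:
...a(7)=3458, a(8)=11421, a(9)=3*11421+1*3458=37721


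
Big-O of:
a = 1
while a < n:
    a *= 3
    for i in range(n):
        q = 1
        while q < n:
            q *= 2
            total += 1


Per nesting level: O(log n) * O(n) * O(log n) = O(n (log n)^2)
Complexity: O(n (log n)^2)


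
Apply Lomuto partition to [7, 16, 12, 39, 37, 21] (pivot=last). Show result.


Elements <= 21 go left of pivot.
Result: [7, 16, 12, 21, 37, 39], pivot at index 3


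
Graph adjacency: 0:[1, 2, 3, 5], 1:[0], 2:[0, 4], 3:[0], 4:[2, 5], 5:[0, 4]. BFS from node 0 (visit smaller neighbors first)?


BFS queue: start with [0]
Visit order: [0, 1, 2, 3, 5, 4]


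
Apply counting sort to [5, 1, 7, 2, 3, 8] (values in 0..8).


Count array: [0, 1, 1, 1, 0, 1, 0, 1, 1]
Reconstruct: [1, 2, 3, 5, 7, 8]


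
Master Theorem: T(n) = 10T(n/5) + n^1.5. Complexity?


a=10, b=5, c=1.5. log_5(10)=1.431 < c=1.5. Case 3: O(n^c) = O(n^1.500)
Complexity: O(n^1.500)


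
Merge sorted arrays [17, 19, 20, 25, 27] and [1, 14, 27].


Compare heads, take smaller each step.
Merged: [1, 14, 17, 19, 20, 25, 27, 27]


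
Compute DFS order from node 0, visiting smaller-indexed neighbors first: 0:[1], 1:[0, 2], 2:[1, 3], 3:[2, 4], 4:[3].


DFS stack-based: start with [0]
Visit order: [0, 1, 2, 3, 4]


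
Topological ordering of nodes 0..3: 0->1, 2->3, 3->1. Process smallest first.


Kahn's algorithm, process smallest node first
Order: [0, 2, 3, 1]


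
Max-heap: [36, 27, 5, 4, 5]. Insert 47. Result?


Append 47: [36, 27, 5, 4, 5, 47]
Bubble up: swap idx 5(47) with idx 2(5); swap idx 2(47) with idx 0(36)
Result: [47, 27, 36, 4, 5, 5]


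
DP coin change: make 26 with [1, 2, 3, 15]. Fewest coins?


dp[0]=0; dp[i]=1+min(dp[i-c] for c in coins)
...dp[21]=3, dp[22]=4, dp[23]=4, dp[24]=4, dp[25]=5, dp[26]=5
Minimum coins for 26 = 5


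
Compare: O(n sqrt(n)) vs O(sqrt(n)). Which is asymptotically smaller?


sublinear grows slower than n^1.5
O(sqrt(n)) is asymptotically smaller; O(n sqrt(n)) grows faster


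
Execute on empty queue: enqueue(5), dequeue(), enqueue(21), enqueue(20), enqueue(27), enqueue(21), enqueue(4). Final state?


enqueue(5) -> [5]
dequeue() returns 5 -> []
enqueue(21) -> [21]
enqueue(20) -> [21, 20]
enqueue(27) -> [21, 20, 27]
enqueue(21) -> [21, 20, 27, 21]
enqueue(4) -> [21, 20, 27, 21, 4]
Final queue (front to back): [21, 20, 27, 21, 4]


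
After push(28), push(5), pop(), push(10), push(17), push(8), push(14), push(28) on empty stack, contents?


push(28) -> [28]
push(5) -> [28, 5]
pop() returns 5 -> [28]
push(10) -> [28, 10]
push(17) -> [28, 10, 17]
push(8) -> [28, 10, 17, 8]
push(14) -> [28, 10, 17, 8, 14]
push(28) -> [28, 10, 17, 8, 14, 28]
Final stack (bottom to top): [28, 10, 17, 8, 14, 28]


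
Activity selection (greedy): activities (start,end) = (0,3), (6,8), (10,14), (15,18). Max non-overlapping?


Greedy: pick earliest-ending, then skip overlaps.
Selected (4 activities): [(0, 3), (6, 8), (10, 14), (15, 18)]


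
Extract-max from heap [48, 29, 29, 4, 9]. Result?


Max = 48
Replace root with last, heapify down
Resulting heap: [29, 9, 29, 4]


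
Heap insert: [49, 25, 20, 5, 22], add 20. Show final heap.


Append 20: [49, 25, 20, 5, 22, 20]
Bubble up: no swaps needed
Result: [49, 25, 20, 5, 22, 20]


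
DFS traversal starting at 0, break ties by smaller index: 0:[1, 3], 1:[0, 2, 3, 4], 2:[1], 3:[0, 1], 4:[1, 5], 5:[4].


DFS stack-based: start with [0]
Visit order: [0, 1, 2, 3, 4, 5]


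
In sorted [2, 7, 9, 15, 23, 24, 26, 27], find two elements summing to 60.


Two pointers: lo=0, hi=7
No pair sums to 60


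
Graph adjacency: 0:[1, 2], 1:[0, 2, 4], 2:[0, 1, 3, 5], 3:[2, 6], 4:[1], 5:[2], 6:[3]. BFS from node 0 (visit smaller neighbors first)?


BFS queue: start with [0]
Visit order: [0, 1, 2, 4, 3, 5, 6]


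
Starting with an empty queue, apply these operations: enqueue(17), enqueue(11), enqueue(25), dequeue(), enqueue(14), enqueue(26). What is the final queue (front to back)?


enqueue(17) -> [17]
enqueue(11) -> [17, 11]
enqueue(25) -> [17, 11, 25]
dequeue() returns 17 -> [11, 25]
enqueue(14) -> [11, 25, 14]
enqueue(26) -> [11, 25, 14, 26]
Final queue (front to back): [11, 25, 14, 26]


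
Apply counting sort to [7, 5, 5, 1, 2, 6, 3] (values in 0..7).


Count array: [0, 1, 1, 1, 0, 2, 1, 1]
Reconstruct: [1, 2, 3, 5, 5, 6, 7]


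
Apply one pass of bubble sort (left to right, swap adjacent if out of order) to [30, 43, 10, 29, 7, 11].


After one pass: [30, 10, 29, 7, 11, 43]


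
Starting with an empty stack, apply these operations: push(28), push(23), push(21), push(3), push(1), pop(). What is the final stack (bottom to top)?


push(28) -> [28]
push(23) -> [28, 23]
push(21) -> [28, 23, 21]
push(3) -> [28, 23, 21, 3]
push(1) -> [28, 23, 21, 3, 1]
pop() returns 1 -> [28, 23, 21, 3]
Final stack (bottom to top): [28, 23, 21, 3]


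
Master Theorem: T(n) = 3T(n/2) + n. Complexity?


a=3, b=2, c=1. log_2(3)=1.585 > c=1. Case 1: O(n^log_b(a)) = O(n^1.585)
Complexity: O(n^1.585)


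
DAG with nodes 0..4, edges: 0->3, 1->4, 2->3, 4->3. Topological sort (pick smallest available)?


Kahn's algorithm, process smallest node first
Order: [0, 1, 2, 4, 3]


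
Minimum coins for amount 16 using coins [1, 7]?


dp[0]=0; dp[i]=1+min(dp[i-c] for c in coins)
...dp[11]=5, dp[12]=6, dp[13]=7, dp[14]=2, dp[15]=3, dp[16]=4
Minimum coins for 16 = 4


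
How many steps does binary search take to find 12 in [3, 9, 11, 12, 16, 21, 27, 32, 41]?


Search for 12:
[0,8] mid=4 arr[4]=16
[0,3] mid=1 arr[1]=9
[2,3] mid=2 arr[2]=11
[3,3] mid=3 arr[3]=12
Total: 4 comparisons


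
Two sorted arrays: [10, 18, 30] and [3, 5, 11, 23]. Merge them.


Compare heads, take smaller each step.
Merged: [3, 5, 10, 11, 18, 23, 30]


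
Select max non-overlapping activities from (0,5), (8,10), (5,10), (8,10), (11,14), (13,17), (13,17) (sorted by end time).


Greedy: pick earliest-ending, then skip overlaps.
Selected (3 activities): [(0, 5), (8, 10), (11, 14)]


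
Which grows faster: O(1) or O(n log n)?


constant grows slower than linearithmic
O(1) is asymptotically smaller; O(n log n) grows faster


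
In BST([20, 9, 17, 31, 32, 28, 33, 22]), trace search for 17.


BST root = 20
Search for 17: compare at each node
Path: [20, 9, 17]


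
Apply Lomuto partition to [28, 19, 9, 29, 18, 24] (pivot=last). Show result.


Elements <= 24 go left of pivot.
Result: [19, 9, 18, 24, 28, 29], pivot at index 3


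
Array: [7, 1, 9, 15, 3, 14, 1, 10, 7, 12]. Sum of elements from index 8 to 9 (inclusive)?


Prefix sums: [0, 7, 8, 17, 32, 35, 49, 50, 60, 67, 79]
Sum[8..9] = prefix[10] - prefix[8] = 79 - 60 = 19


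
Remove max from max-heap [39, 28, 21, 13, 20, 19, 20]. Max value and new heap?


Max = 39
Replace root with last, heapify down
Resulting heap: [28, 20, 21, 13, 20, 19]


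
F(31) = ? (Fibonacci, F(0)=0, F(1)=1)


F(n)=F(n-1)+F(n-2)
...F(29)=514229, F(30)=832040, F(31)=1346269


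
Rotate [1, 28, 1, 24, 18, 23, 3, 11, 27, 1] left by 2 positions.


Left rotate by 2: [1, 24, 18, 23, 3, 11, 27, 1, 1, 28]


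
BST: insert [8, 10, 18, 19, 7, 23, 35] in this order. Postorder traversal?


Root = 8; build tree by BST insertion.
Postorder traversal: [7, 35, 23, 19, 18, 10, 8]


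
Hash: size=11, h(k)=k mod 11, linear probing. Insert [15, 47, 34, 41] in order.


Insertions: 15->slot 4; 47->slot 3; 34->slot 1; 41->slot 8
Table: [None, 34, None, 47, 15, None, None, None, 41, None, None]


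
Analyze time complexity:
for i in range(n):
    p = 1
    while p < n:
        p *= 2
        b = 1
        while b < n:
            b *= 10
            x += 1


Per nesting level: O(n) * O(log n) * O(log n) = O(n (log n)^2)
Complexity: O(n (log n)^2)


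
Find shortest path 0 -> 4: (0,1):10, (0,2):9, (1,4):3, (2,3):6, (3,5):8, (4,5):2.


Dijkstra from 0:
Distances: {0: 0, 1: 10, 2: 9, 3: 15, 4: 13, 5: 15}
Shortest distance to 4 = 13, path = [0, 1, 4]


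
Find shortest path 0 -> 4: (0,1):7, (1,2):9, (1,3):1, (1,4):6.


Dijkstra from 0:
Distances: {0: 0, 1: 7, 2: 16, 3: 8, 4: 13}
Shortest distance to 4 = 13, path = [0, 1, 4]


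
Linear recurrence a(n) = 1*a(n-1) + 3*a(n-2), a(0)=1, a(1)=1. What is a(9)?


Build bottom-up:
...a(7)=217, a(8)=508, a(9)=1*508+3*217=1159


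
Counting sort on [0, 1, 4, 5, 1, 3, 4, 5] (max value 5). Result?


Count array: [1, 2, 0, 1, 2, 2]
Reconstruct: [0, 1, 1, 3, 4, 4, 5, 5]


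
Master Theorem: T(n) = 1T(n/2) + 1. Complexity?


a=1, b=2, c=0. log_2(1)=0 = c=0. Case 2: O(n^c log n) = O(log n)
Complexity: O(log n)


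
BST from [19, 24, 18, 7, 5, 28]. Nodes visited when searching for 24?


BST root = 19
Search for 24: compare at each node
Path: [19, 24]


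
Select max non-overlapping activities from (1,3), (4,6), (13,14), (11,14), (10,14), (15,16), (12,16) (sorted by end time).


Greedy: pick earliest-ending, then skip overlaps.
Selected (4 activities): [(1, 3), (4, 6), (13, 14), (15, 16)]


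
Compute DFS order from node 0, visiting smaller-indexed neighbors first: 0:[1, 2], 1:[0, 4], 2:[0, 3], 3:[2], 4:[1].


DFS stack-based: start with [0]
Visit order: [0, 1, 4, 2, 3]


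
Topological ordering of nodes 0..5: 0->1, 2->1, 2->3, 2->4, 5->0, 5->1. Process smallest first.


Kahn's algorithm, process smallest node first
Order: [2, 3, 4, 5, 0, 1]


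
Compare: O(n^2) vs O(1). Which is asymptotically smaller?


constant grows slower than quadratic
O(1) is asymptotically smaller; O(n^2) grows faster


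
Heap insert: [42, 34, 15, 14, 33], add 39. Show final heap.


Append 39: [42, 34, 15, 14, 33, 39]
Bubble up: swap idx 5(39) with idx 2(15)
Result: [42, 34, 39, 14, 33, 15]


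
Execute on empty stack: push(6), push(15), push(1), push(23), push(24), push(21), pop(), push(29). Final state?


push(6) -> [6]
push(15) -> [6, 15]
push(1) -> [6, 15, 1]
push(23) -> [6, 15, 1, 23]
push(24) -> [6, 15, 1, 23, 24]
push(21) -> [6, 15, 1, 23, 24, 21]
pop() returns 21 -> [6, 15, 1, 23, 24]
push(29) -> [6, 15, 1, 23, 24, 29]
Final stack (bottom to top): [6, 15, 1, 23, 24, 29]


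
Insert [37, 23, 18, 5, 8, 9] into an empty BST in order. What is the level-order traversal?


Root = 37; build tree by BST insertion.
Level-Order traversal: [37, 23, 18, 5, 8, 9]


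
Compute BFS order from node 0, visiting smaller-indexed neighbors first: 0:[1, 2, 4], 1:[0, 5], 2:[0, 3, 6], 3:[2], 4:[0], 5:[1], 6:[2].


BFS queue: start with [0]
Visit order: [0, 1, 2, 4, 5, 3, 6]


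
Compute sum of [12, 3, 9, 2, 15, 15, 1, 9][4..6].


Prefix sums: [0, 12, 15, 24, 26, 41, 56, 57, 66]
Sum[4..6] = prefix[7] - prefix[4] = 57 - 26 = 31


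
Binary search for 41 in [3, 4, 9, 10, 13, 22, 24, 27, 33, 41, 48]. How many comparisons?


Search for 41:
[0,10] mid=5 arr[5]=22
[6,10] mid=8 arr[8]=33
[9,10] mid=9 arr[9]=41
Total: 3 comparisons


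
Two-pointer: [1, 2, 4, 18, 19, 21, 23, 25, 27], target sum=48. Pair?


Two pointers: lo=0, hi=8
Found pair: (21, 27) summing to 48


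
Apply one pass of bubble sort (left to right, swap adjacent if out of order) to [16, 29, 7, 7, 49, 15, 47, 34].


After one pass: [16, 7, 7, 29, 15, 47, 34, 49]


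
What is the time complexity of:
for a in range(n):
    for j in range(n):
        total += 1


Per nesting level: O(n) * O(n) = O(n^2)
Complexity: O(n^2)


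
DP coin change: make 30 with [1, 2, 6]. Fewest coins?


dp[0]=0; dp[i]=1+min(dp[i-c] for c in coins)
...dp[25]=5, dp[26]=5, dp[27]=6, dp[28]=6, dp[29]=7, dp[30]=5
Minimum coins for 30 = 5


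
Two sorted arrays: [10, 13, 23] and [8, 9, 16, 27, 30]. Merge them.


Compare heads, take smaller each step.
Merged: [8, 9, 10, 13, 16, 23, 27, 30]


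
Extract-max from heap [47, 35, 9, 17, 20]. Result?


Max = 47
Replace root with last, heapify down
Resulting heap: [35, 20, 9, 17]


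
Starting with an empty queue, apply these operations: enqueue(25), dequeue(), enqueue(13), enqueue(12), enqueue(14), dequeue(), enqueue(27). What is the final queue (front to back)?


enqueue(25) -> [25]
dequeue() returns 25 -> []
enqueue(13) -> [13]
enqueue(12) -> [13, 12]
enqueue(14) -> [13, 12, 14]
dequeue() returns 13 -> [12, 14]
enqueue(27) -> [12, 14, 27]
Final queue (front to back): [12, 14, 27]


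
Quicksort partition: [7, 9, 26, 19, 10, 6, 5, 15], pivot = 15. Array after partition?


Elements <= 15 go left of pivot.
Result: [7, 9, 10, 6, 5, 15, 26, 19], pivot at index 5


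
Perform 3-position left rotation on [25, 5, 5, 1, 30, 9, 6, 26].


Left rotate by 3: [1, 30, 9, 6, 26, 25, 5, 5]


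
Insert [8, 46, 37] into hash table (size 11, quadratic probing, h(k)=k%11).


Insertions: 8->slot 8; 46->slot 2; 37->slot 4
Table: [None, None, 46, None, 37, None, None, None, 8, None, None]


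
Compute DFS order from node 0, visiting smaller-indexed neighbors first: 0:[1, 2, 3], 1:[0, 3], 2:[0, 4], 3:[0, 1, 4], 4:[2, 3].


DFS stack-based: start with [0]
Visit order: [0, 1, 3, 4, 2]


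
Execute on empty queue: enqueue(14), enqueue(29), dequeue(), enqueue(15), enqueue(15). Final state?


enqueue(14) -> [14]
enqueue(29) -> [14, 29]
dequeue() returns 14 -> [29]
enqueue(15) -> [29, 15]
enqueue(15) -> [29, 15, 15]
Final queue (front to back): [29, 15, 15]


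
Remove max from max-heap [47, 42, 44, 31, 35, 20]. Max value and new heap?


Max = 47
Replace root with last, heapify down
Resulting heap: [44, 42, 20, 31, 35]


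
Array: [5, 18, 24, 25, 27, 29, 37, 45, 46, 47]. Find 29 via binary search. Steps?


Search for 29:
[0,9] mid=4 arr[4]=27
[5,9] mid=7 arr[7]=45
[5,6] mid=5 arr[5]=29
Total: 3 comparisons


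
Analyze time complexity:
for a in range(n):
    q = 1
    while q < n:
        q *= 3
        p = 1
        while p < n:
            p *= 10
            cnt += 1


Per nesting level: O(n) * O(log n) * O(log n) = O(n (log n)^2)
Complexity: O(n (log n)^2)


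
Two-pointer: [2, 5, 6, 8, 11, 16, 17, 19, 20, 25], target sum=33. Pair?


Two pointers: lo=0, hi=9
Found pair: (8, 25) summing to 33


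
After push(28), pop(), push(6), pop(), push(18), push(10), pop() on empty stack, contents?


push(28) -> [28]
pop() returns 28 -> []
push(6) -> [6]
pop() returns 6 -> []
push(18) -> [18]
push(10) -> [18, 10]
pop() returns 10 -> [18]
Final stack (bottom to top): [18]


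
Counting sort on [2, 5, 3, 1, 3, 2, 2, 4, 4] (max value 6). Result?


Count array: [0, 1, 3, 2, 2, 1, 0]
Reconstruct: [1, 2, 2, 2, 3, 3, 4, 4, 5]


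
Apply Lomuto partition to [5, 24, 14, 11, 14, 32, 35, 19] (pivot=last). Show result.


Elements <= 19 go left of pivot.
Result: [5, 14, 11, 14, 19, 32, 35, 24], pivot at index 4


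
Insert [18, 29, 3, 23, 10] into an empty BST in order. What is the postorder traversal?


Root = 18; build tree by BST insertion.
Postorder traversal: [10, 3, 23, 29, 18]


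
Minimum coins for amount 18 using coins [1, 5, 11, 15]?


dp[0]=0; dp[i]=1+min(dp[i-c] for c in coins)
...dp[13]=3, dp[14]=4, dp[15]=1, dp[16]=2, dp[17]=3, dp[18]=4
Minimum coins for 18 = 4


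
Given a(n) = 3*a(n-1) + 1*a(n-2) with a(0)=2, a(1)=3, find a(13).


Build bottom-up:
...a(11)=510117, a(12)=1684802, a(13)=3*1684802+1*510117=5564523


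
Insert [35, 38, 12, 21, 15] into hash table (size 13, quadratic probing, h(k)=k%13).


Insertions: 35->slot 9; 38->slot 12; 12->slot 0; 21->slot 8; 15->slot 2
Table: [12, None, 15, None, None, None, None, None, 21, 35, None, None, 38]


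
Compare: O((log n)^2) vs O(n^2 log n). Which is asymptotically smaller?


polylogarithmic grows slower than n^2 log n
O((log n)^2) is asymptotically smaller; O(n^2 log n) grows faster


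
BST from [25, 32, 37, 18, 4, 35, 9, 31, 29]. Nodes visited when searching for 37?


BST root = 25
Search for 37: compare at each node
Path: [25, 32, 37]


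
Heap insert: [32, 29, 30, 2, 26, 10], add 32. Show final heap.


Append 32: [32, 29, 30, 2, 26, 10, 32]
Bubble up: swap idx 6(32) with idx 2(30)
Result: [32, 29, 32, 2, 26, 10, 30]


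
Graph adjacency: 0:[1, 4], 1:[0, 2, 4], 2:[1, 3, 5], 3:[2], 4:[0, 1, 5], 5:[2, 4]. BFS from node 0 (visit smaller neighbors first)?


BFS queue: start with [0]
Visit order: [0, 1, 4, 2, 5, 3]


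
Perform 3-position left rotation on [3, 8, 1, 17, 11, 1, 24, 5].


Left rotate by 3: [17, 11, 1, 24, 5, 3, 8, 1]


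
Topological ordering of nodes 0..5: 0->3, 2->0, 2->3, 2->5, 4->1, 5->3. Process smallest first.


Kahn's algorithm, process smallest node first
Order: [2, 0, 4, 1, 5, 3]


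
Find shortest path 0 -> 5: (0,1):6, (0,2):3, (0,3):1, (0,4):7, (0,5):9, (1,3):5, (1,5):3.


Dijkstra from 0:
Distances: {0: 0, 1: 6, 2: 3, 3: 1, 4: 7, 5: 9}
Shortest distance to 5 = 9, path = [0, 5]


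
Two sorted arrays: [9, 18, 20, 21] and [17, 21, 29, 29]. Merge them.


Compare heads, take smaller each step.
Merged: [9, 17, 18, 20, 21, 21, 29, 29]


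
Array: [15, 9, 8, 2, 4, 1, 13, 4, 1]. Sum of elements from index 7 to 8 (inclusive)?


Prefix sums: [0, 15, 24, 32, 34, 38, 39, 52, 56, 57]
Sum[7..8] = prefix[9] - prefix[7] = 57 - 52 = 5


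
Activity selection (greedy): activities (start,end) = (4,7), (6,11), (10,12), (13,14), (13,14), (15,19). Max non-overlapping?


Greedy: pick earliest-ending, then skip overlaps.
Selected (4 activities): [(4, 7), (10, 12), (13, 14), (15, 19)]


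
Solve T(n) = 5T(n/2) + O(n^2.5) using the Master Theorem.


a=5, b=2, c=2.5. log_2(5)=2.322 < c=2.5. Case 3: O(n^c) = O(n^2.500)
Complexity: O(n^2.500)


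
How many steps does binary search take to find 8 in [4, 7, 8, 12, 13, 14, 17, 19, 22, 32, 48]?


Search for 8:
[0,10] mid=5 arr[5]=14
[0,4] mid=2 arr[2]=8
Total: 2 comparisons


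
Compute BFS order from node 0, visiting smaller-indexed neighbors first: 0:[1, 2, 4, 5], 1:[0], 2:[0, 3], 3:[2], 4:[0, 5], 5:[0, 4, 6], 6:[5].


BFS queue: start with [0]
Visit order: [0, 1, 2, 4, 5, 3, 6]


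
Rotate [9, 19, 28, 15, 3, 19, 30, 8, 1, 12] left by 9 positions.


Left rotate by 9: [12, 9, 19, 28, 15, 3, 19, 30, 8, 1]


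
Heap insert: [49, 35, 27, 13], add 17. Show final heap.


Append 17: [49, 35, 27, 13, 17]
Bubble up: no swaps needed
Result: [49, 35, 27, 13, 17]


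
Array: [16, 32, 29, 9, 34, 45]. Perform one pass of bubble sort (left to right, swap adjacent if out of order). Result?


After one pass: [16, 29, 9, 32, 34, 45]


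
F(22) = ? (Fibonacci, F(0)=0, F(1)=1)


F(n)=F(n-1)+F(n-2)
...F(20)=6765, F(21)=10946, F(22)=17711


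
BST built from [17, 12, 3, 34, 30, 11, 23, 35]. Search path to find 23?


BST root = 17
Search for 23: compare at each node
Path: [17, 34, 30, 23]


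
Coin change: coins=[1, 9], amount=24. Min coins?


dp[0]=0; dp[i]=1+min(dp[i-c] for c in coins)
...dp[19]=3, dp[20]=4, dp[21]=5, dp[22]=6, dp[23]=7, dp[24]=8
Minimum coins for 24 = 8


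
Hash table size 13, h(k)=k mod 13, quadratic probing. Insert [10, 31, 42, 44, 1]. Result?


Insertions: 10->slot 10; 31->slot 5; 42->slot 3; 44->slot 6; 1->slot 1
Table: [None, 1, None, 42, None, 31, 44, None, None, None, 10, None, None]


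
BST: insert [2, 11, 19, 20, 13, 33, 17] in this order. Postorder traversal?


Root = 2; build tree by BST insertion.
Postorder traversal: [17, 13, 33, 20, 19, 11, 2]


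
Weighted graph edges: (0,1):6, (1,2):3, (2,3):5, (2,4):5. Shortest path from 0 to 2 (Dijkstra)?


Dijkstra from 0:
Distances: {0: 0, 1: 6, 2: 9, 3: 14, 4: 14}
Shortest distance to 2 = 9, path = [0, 1, 2]


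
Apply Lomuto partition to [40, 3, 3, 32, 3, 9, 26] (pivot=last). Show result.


Elements <= 26 go left of pivot.
Result: [3, 3, 3, 9, 26, 32, 40], pivot at index 4


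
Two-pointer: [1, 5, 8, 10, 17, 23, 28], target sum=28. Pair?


Two pointers: lo=0, hi=6
Found pair: (5, 23) summing to 28


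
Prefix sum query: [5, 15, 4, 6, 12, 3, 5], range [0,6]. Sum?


Prefix sums: [0, 5, 20, 24, 30, 42, 45, 50]
Sum[0..6] = prefix[7] - prefix[0] = 50 - 0 = 50


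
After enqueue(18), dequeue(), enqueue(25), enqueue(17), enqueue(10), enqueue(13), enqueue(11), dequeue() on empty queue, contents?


enqueue(18) -> [18]
dequeue() returns 18 -> []
enqueue(25) -> [25]
enqueue(17) -> [25, 17]
enqueue(10) -> [25, 17, 10]
enqueue(13) -> [25, 17, 10, 13]
enqueue(11) -> [25, 17, 10, 13, 11]
dequeue() returns 25 -> [17, 10, 13, 11]
Final queue (front to back): [17, 10, 13, 11]


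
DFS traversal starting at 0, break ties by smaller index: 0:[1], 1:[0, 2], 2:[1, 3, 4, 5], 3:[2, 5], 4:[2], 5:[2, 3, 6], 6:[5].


DFS stack-based: start with [0]
Visit order: [0, 1, 2, 3, 5, 6, 4]


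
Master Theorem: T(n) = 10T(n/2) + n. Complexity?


a=10, b=2, c=1. log_2(10)=3.322 > c=1. Case 1: O(n^log_b(a)) = O(n^3.322)
Complexity: O(n^3.322)


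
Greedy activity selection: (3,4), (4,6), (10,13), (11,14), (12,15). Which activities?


Greedy: pick earliest-ending, then skip overlaps.
Selected (3 activities): [(3, 4), (4, 6), (10, 13)]


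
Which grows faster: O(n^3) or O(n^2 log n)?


n^2 log n grows slower than cubic
O(n^2 log n) is asymptotically smaller; O(n^3) grows faster


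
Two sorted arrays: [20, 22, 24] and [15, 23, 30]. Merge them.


Compare heads, take smaller each step.
Merged: [15, 20, 22, 23, 24, 30]


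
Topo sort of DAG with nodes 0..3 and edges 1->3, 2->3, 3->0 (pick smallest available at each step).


Kahn's algorithm, process smallest node first
Order: [1, 2, 3, 0]


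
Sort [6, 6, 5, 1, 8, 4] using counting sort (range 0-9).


Count array: [0, 1, 0, 0, 1, 1, 2, 0, 1, 0]
Reconstruct: [1, 4, 5, 6, 6, 8]


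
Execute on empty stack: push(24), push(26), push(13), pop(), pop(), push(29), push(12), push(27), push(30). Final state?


push(24) -> [24]
push(26) -> [24, 26]
push(13) -> [24, 26, 13]
pop() returns 13 -> [24, 26]
pop() returns 26 -> [24]
push(29) -> [24, 29]
push(12) -> [24, 29, 12]
push(27) -> [24, 29, 12, 27]
push(30) -> [24, 29, 12, 27, 30]
Final stack (bottom to top): [24, 29, 12, 27, 30]


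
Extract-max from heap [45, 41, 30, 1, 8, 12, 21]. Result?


Max = 45
Replace root with last, heapify down
Resulting heap: [41, 21, 30, 1, 8, 12]


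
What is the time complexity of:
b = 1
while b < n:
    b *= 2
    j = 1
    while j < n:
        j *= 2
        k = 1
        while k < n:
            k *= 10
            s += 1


Per nesting level: O(log n) * O(log n) * O(log n) = O((log n)^3)
Complexity: O((log n)^3)


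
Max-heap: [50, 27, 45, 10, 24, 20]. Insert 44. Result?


Append 44: [50, 27, 45, 10, 24, 20, 44]
Bubble up: no swaps needed
Result: [50, 27, 45, 10, 24, 20, 44]


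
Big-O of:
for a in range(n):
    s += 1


Per nesting level: O(n) = O(n)
Complexity: O(n)


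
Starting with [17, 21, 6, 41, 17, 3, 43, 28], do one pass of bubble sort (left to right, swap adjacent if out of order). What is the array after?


After one pass: [17, 6, 21, 17, 3, 41, 28, 43]


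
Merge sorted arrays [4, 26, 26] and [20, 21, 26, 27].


Compare heads, take smaller each step.
Merged: [4, 20, 21, 26, 26, 26, 27]


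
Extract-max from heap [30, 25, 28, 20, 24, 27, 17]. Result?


Max = 30
Replace root with last, heapify down
Resulting heap: [28, 25, 27, 20, 24, 17]


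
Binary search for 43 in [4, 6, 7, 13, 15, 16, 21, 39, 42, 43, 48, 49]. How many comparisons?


Search for 43:
[0,11] mid=5 arr[5]=16
[6,11] mid=8 arr[8]=42
[9,11] mid=10 arr[10]=48
[9,9] mid=9 arr[9]=43
Total: 4 comparisons


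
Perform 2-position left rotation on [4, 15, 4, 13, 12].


Left rotate by 2: [4, 13, 12, 4, 15]


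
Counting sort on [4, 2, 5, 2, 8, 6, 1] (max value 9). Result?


Count array: [0, 1, 2, 0, 1, 1, 1, 0, 1, 0]
Reconstruct: [1, 2, 2, 4, 5, 6, 8]


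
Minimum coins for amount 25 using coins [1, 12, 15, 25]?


dp[0]=0; dp[i]=1+min(dp[i-c] for c in coins)
...dp[20]=6, dp[21]=7, dp[22]=8, dp[23]=9, dp[24]=2, dp[25]=1
Minimum coins for 25 = 1


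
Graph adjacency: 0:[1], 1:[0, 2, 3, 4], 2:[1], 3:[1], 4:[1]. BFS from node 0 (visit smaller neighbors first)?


BFS queue: start with [0]
Visit order: [0, 1, 2, 3, 4]


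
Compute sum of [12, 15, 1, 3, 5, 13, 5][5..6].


Prefix sums: [0, 12, 27, 28, 31, 36, 49, 54]
Sum[5..6] = prefix[7] - prefix[5] = 54 - 36 = 18


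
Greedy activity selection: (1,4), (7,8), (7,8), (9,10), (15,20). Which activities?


Greedy: pick earliest-ending, then skip overlaps.
Selected (4 activities): [(1, 4), (7, 8), (9, 10), (15, 20)]


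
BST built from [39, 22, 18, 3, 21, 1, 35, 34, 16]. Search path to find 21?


BST root = 39
Search for 21: compare at each node
Path: [39, 22, 18, 21]


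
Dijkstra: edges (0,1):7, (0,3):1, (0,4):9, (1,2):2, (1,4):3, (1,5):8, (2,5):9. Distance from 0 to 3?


Dijkstra from 0:
Distances: {0: 0, 1: 7, 2: 9, 3: 1, 4: 9, 5: 15}
Shortest distance to 3 = 1, path = [0, 3]


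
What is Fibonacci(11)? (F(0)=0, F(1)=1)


F(n)=F(n-1)+F(n-2)
...F(9)=34, F(10)=55, F(11)=89


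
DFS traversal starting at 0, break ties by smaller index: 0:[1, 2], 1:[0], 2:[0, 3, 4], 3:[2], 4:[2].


DFS stack-based: start with [0]
Visit order: [0, 1, 2, 3, 4]


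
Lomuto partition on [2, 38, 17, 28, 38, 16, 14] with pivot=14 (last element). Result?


Elements <= 14 go left of pivot.
Result: [2, 14, 17, 28, 38, 16, 38], pivot at index 1


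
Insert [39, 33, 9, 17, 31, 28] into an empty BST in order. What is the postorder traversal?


Root = 39; build tree by BST insertion.
Postorder traversal: [28, 31, 17, 9, 33, 39]


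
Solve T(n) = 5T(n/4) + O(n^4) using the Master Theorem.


a=5, b=4, c=4. log_4(5)=1.161 < c=4. Case 3: O(n^c) = O(n^4)
Complexity: O(n^4)


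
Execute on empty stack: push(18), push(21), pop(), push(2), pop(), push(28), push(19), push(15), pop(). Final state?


push(18) -> [18]
push(21) -> [18, 21]
pop() returns 21 -> [18]
push(2) -> [18, 2]
pop() returns 2 -> [18]
push(28) -> [18, 28]
push(19) -> [18, 28, 19]
push(15) -> [18, 28, 19, 15]
pop() returns 15 -> [18, 28, 19]
Final stack (bottom to top): [18, 28, 19]


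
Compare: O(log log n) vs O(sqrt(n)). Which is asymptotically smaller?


double-logarithmic grows slower than sublinear
O(log log n) is asymptotically smaller; O(sqrt(n)) grows faster


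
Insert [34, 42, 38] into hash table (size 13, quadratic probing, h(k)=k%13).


Insertions: 34->slot 8; 42->slot 3; 38->slot 12
Table: [None, None, None, 42, None, None, None, None, 34, None, None, None, 38]


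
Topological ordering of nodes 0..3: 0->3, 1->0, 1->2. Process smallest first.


Kahn's algorithm, process smallest node first
Order: [1, 0, 2, 3]


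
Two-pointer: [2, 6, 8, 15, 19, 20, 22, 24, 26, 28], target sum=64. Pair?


Two pointers: lo=0, hi=9
No pair sums to 64


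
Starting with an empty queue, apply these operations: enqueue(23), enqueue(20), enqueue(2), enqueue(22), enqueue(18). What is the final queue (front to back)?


enqueue(23) -> [23]
enqueue(20) -> [23, 20]
enqueue(2) -> [23, 20, 2]
enqueue(22) -> [23, 20, 2, 22]
enqueue(18) -> [23, 20, 2, 22, 18]
Final queue (front to back): [23, 20, 2, 22, 18]


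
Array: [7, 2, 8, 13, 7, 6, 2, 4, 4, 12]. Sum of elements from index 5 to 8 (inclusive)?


Prefix sums: [0, 7, 9, 17, 30, 37, 43, 45, 49, 53, 65]
Sum[5..8] = prefix[9] - prefix[5] = 53 - 37 = 16


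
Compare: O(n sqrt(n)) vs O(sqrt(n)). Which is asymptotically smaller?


sublinear grows slower than n^1.5
O(sqrt(n)) is asymptotically smaller; O(n sqrt(n)) grows faster


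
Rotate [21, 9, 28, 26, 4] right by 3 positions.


Right rotate by 3: [28, 26, 4, 21, 9]


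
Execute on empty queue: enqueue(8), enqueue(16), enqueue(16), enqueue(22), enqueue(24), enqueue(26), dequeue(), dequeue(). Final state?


enqueue(8) -> [8]
enqueue(16) -> [8, 16]
enqueue(16) -> [8, 16, 16]
enqueue(22) -> [8, 16, 16, 22]
enqueue(24) -> [8, 16, 16, 22, 24]
enqueue(26) -> [8, 16, 16, 22, 24, 26]
dequeue() returns 8 -> [16, 16, 22, 24, 26]
dequeue() returns 16 -> [16, 22, 24, 26]
Final queue (front to back): [16, 22, 24, 26]


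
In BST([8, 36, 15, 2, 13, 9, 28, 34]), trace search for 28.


BST root = 8
Search for 28: compare at each node
Path: [8, 36, 15, 28]


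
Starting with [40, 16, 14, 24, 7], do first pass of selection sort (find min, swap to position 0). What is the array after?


After one pass: [7, 16, 14, 24, 40]


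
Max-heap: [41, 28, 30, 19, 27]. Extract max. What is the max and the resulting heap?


Max = 41
Replace root with last, heapify down
Resulting heap: [30, 28, 27, 19]


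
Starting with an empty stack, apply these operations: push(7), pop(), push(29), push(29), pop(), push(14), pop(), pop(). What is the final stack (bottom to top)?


push(7) -> [7]
pop() returns 7 -> []
push(29) -> [29]
push(29) -> [29, 29]
pop() returns 29 -> [29]
push(14) -> [29, 14]
pop() returns 14 -> [29]
pop() returns 29 -> []
Final stack (bottom to top): []


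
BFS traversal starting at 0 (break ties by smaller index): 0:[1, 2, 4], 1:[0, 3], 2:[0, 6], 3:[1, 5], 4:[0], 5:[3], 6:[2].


BFS queue: start with [0]
Visit order: [0, 1, 2, 4, 3, 6, 5]


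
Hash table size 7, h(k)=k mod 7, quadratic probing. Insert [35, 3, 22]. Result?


Insertions: 35->slot 0; 3->slot 3; 22->slot 1
Table: [35, 22, None, 3, None, None, None]


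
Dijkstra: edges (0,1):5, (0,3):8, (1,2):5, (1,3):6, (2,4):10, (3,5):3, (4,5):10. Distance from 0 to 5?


Dijkstra from 0:
Distances: {0: 0, 1: 5, 2: 10, 3: 8, 4: 20, 5: 11}
Shortest distance to 5 = 11, path = [0, 3, 5]


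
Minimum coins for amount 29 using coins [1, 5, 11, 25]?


dp[0]=0; dp[i]=1+min(dp[i-c] for c in coins)
...dp[24]=4, dp[25]=1, dp[26]=2, dp[27]=3, dp[28]=4, dp[29]=5
Minimum coins for 29 = 5


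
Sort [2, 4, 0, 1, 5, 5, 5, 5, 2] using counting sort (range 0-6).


Count array: [1, 1, 2, 0, 1, 4, 0]
Reconstruct: [0, 1, 2, 2, 4, 5, 5, 5, 5]


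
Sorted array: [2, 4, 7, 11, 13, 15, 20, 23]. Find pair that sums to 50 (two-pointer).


Two pointers: lo=0, hi=7
No pair sums to 50


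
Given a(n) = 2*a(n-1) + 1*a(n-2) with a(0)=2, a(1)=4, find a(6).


Build bottom-up:
...a(4)=58, a(5)=140, a(6)=2*140+1*58=338


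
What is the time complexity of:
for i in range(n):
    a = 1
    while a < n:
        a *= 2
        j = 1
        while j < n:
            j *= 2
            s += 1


Per nesting level: O(n) * O(log n) * O(log n) = O(n (log n)^2)
Complexity: O(n (log n)^2)


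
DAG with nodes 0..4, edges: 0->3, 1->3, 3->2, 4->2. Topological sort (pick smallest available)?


Kahn's algorithm, process smallest node first
Order: [0, 1, 3, 4, 2]


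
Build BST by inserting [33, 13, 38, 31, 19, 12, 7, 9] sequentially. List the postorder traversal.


Root = 33; build tree by BST insertion.
Postorder traversal: [9, 7, 12, 19, 31, 13, 38, 33]


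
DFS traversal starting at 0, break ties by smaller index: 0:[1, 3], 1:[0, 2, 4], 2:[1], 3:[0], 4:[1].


DFS stack-based: start with [0]
Visit order: [0, 1, 2, 4, 3]


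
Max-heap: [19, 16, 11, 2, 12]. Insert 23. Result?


Append 23: [19, 16, 11, 2, 12, 23]
Bubble up: swap idx 5(23) with idx 2(11); swap idx 2(23) with idx 0(19)
Result: [23, 16, 19, 2, 12, 11]


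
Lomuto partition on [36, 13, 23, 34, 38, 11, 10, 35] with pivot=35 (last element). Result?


Elements <= 35 go left of pivot.
Result: [13, 23, 34, 11, 10, 35, 38, 36], pivot at index 5


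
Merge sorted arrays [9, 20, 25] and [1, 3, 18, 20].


Compare heads, take smaller each step.
Merged: [1, 3, 9, 18, 20, 20, 25]


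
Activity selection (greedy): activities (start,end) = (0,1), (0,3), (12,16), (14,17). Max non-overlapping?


Greedy: pick earliest-ending, then skip overlaps.
Selected (2 activities): [(0, 1), (12, 16)]


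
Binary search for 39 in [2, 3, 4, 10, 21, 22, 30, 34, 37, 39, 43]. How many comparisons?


Search for 39:
[0,10] mid=5 arr[5]=22
[6,10] mid=8 arr[8]=37
[9,10] mid=9 arr[9]=39
Total: 3 comparisons


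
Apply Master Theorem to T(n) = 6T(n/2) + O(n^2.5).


a=6, b=2, c=2.5. log_2(6)=2.585 > c=2.5. Case 1: O(n^log_b(a)) = O(n^2.585)
Complexity: O(n^2.585)


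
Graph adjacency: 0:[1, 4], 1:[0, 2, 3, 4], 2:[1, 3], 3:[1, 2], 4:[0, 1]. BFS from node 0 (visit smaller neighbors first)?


BFS queue: start with [0]
Visit order: [0, 1, 4, 2, 3]


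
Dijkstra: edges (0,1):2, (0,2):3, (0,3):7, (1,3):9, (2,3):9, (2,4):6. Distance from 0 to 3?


Dijkstra from 0:
Distances: {0: 0, 1: 2, 2: 3, 3: 7, 4: 9}
Shortest distance to 3 = 7, path = [0, 3]


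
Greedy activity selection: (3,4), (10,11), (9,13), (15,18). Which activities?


Greedy: pick earliest-ending, then skip overlaps.
Selected (3 activities): [(3, 4), (10, 11), (15, 18)]


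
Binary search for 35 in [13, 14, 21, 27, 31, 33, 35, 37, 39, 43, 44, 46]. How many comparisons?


Search for 35:
[0,11] mid=5 arr[5]=33
[6,11] mid=8 arr[8]=39
[6,7] mid=6 arr[6]=35
Total: 3 comparisons


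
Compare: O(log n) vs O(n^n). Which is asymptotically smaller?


logarithmic grows slower than n^n
O(log n) is asymptotically smaller; O(n^n) grows faster


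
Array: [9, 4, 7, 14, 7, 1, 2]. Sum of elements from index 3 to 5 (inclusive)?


Prefix sums: [0, 9, 13, 20, 34, 41, 42, 44]
Sum[3..5] = prefix[6] - prefix[3] = 42 - 20 = 22


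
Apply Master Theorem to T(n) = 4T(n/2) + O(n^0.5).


a=4, b=2, c=0.5. log_2(4)=2 > c=0.5. Case 1: O(n^log_b(a)) = O(n^2)
Complexity: O(n^2)


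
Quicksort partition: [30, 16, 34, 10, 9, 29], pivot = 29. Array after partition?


Elements <= 29 go left of pivot.
Result: [16, 10, 9, 29, 34, 30], pivot at index 3


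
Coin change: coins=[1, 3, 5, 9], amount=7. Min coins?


dp[0]=0; dp[i]=1+min(dp[i-c] for c in coins)
...dp[2]=2, dp[3]=1, dp[4]=2, dp[5]=1, dp[6]=2, dp[7]=3
Minimum coins for 7 = 3


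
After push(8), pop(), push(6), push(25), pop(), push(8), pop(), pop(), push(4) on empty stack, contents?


push(8) -> [8]
pop() returns 8 -> []
push(6) -> [6]
push(25) -> [6, 25]
pop() returns 25 -> [6]
push(8) -> [6, 8]
pop() returns 8 -> [6]
pop() returns 6 -> []
push(4) -> [4]
Final stack (bottom to top): [4]


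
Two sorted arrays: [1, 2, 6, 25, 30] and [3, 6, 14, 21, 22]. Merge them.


Compare heads, take smaller each step.
Merged: [1, 2, 3, 6, 6, 14, 21, 22, 25, 30]


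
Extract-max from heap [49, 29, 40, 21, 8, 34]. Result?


Max = 49
Replace root with last, heapify down
Resulting heap: [40, 29, 34, 21, 8]


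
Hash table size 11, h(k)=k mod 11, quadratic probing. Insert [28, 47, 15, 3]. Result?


Insertions: 28->slot 6; 47->slot 3; 15->slot 4; 3->slot 7
Table: [None, None, None, 47, 15, None, 28, 3, None, None, None]


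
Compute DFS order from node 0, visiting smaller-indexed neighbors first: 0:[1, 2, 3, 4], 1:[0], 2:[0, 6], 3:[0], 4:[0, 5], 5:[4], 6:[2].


DFS stack-based: start with [0]
Visit order: [0, 1, 2, 6, 3, 4, 5]


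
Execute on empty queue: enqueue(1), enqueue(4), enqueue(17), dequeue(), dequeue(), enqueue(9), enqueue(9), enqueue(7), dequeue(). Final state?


enqueue(1) -> [1]
enqueue(4) -> [1, 4]
enqueue(17) -> [1, 4, 17]
dequeue() returns 1 -> [4, 17]
dequeue() returns 4 -> [17]
enqueue(9) -> [17, 9]
enqueue(9) -> [17, 9, 9]
enqueue(7) -> [17, 9, 9, 7]
dequeue() returns 17 -> [9, 9, 7]
Final queue (front to back): [9, 9, 7]


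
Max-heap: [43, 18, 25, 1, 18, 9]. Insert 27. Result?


Append 27: [43, 18, 25, 1, 18, 9, 27]
Bubble up: swap idx 6(27) with idx 2(25)
Result: [43, 18, 27, 1, 18, 9, 25]
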